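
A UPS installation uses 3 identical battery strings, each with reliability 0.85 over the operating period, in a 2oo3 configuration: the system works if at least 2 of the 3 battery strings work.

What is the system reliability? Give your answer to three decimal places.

R = Σ_{i=2}^{3} C(3,i) p^i (1−p)^{3−i} with p = 0.85
C(3,2)·0.85^2·0.15^1 = 0.32513
C(3,3)·0.85^3·0.15^0 = 0.61413
Sum = 0.939

0.939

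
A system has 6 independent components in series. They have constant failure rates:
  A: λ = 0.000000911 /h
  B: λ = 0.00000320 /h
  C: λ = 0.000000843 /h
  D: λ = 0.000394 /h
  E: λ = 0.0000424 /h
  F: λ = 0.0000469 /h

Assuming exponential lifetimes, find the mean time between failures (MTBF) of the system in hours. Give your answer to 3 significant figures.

2050

Series of exponential components: λ_sys = Σ λ_i
λ_sys = 0.000000911 + 0.00000320 + 0.000000843 + 0.000394 + 0.0000424 + 0.0000469 = 4.8825e-04 /h
MTBF = 1 / λ_sys = 2050 h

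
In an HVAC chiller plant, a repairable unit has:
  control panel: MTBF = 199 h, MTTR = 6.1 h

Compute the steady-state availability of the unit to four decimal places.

A(control panel) = MTBF/(MTBF+MTTR) = 199/(199+6.1) = 0.9703

0.9703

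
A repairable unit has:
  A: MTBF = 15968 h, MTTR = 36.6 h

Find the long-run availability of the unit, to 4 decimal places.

A(A) = MTBF/(MTBF+MTTR) = 15968/(15968+36.6) = 0.9977

0.9977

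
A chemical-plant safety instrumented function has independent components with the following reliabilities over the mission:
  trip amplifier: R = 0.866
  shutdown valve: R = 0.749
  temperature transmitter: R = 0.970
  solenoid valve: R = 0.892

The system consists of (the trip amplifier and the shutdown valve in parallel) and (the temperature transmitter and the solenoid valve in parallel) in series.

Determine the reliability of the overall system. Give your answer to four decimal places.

Parallel (trip amplifier and shutdown valve): 1 − (1 − 0.866000)(1 − 0.749000) = 0.966366
Parallel (temperature transmitter and solenoid valve): 1 − (1 − 0.970000)(1 − 0.892000) = 0.996760
Series ([0.966366] and [0.996760]): 0.966366 × 0.996760 = 0.9632

0.9632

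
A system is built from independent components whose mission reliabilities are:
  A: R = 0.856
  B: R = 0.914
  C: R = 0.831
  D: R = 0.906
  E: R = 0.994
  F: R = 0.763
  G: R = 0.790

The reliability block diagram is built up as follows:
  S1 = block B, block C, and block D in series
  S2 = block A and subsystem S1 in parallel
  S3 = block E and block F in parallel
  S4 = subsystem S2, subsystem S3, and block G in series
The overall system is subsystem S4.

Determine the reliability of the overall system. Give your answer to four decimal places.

Series (B, C, and D): 0.914000 × 0.831000 × 0.906000 = 0.688138
Parallel (A and [0.688138]): 1 − (1 − 0.856000)(1 − 0.688138) = 0.955092
Parallel (E and F): 1 − (1 − 0.994000)(1 − 0.763000) = 0.998578
Series ([0.955092], [0.998578], and G): 0.955092 × 0.998578 × 0.790000 = 0.7534

0.7534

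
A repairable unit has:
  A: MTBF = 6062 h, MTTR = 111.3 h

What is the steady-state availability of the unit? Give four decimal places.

A(A) = MTBF/(MTBF+MTTR) = 6062/(6062+111.3) = 0.9820

0.9820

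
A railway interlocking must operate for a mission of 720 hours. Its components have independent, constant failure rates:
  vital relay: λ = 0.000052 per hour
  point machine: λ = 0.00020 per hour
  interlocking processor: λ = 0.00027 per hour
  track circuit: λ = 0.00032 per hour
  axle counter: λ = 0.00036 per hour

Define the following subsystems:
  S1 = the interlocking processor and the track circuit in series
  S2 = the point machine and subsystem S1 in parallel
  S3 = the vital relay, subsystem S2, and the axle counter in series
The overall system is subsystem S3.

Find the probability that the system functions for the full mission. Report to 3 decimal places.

0.709

R(vital relay) = exp(−0.000052 × 720) = 0.96325
R(point machine) = exp(−0.00020 × 720) = 0.86589
R(interlocking processor) = exp(−0.00027 × 720) = 0.82333
R(track circuit) = exp(−0.00032 × 720) = 0.79422
R(axle counter) = exp(−0.00036 × 720) = 0.77167
Series (interlocking processor and track circuit): 0.82333 × 0.79422 = 0.65391
Parallel (point machine and [0.65391]): 1 − (1 − 0.86589)(1 − 0.65391) = 0.95359
Series (vital relay, [0.95359], and axle counter): 0.96325 × 0.95359 × 0.77167 = 0.709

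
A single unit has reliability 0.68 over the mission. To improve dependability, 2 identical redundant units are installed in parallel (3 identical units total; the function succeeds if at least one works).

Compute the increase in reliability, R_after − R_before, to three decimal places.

0.287

R_before = 0.68
R_after = 1 − (1 − 0.68)^3 = 0.967
ΔR = 0.967 − 0.68 = 0.287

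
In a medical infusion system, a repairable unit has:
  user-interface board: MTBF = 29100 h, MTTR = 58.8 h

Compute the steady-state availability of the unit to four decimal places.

A(user-interface board) = MTBF/(MTBF+MTTR) = 29100/(29100+58.8) = 0.9980

0.9980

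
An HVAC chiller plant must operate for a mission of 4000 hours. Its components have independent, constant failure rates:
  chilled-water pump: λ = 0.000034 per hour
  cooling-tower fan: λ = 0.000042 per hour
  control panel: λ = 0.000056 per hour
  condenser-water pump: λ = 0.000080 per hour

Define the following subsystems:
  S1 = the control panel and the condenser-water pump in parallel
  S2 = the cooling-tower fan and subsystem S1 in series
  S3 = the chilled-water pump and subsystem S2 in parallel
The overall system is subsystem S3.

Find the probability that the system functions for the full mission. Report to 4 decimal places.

R(chilled-water pump) = exp(−0.000034 × 4000) = 0.872843
R(cooling-tower fan) = exp(−0.000042 × 4000) = 0.845354
R(control panel) = exp(−0.000056 × 4000) = 0.799315
R(condenser-water pump) = exp(−0.000080 × 4000) = 0.726149
Parallel (control panel and condenser-water pump): 1 − (1 − 0.799315)(1 − 0.726149) = 0.945042
Series (cooling-tower fan and [0.945042]): 0.845354 × 0.945042 = 0.798895
Parallel (chilled-water pump and [0.798895]): 1 − (1 − 0.872843)(1 − 0.798895) = 0.9744

0.9744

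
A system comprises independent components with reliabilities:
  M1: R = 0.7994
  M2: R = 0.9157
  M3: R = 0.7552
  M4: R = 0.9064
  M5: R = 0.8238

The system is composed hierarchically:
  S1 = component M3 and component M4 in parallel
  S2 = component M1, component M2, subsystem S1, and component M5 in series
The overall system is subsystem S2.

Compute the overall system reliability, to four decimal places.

Parallel (M3 and M4): 1 − (1 − 0.755200)(1 − 0.906400) = 0.977087
Series (M1, M2, [0.977087], and M5): 0.799400 × 0.915700 × 0.977087 × 0.823800 = 0.5892

0.5892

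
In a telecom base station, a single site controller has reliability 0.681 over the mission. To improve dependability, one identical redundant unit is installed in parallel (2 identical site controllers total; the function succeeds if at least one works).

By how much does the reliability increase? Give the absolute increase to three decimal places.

0.217

R_before = 0.681
R_after = 1 − (1 − 0.681)^2 = 0.898
ΔR = 0.898 − 0.681 = 0.217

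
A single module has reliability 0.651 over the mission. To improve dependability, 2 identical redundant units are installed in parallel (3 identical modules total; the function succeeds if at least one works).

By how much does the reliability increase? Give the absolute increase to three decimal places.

0.306

R_before = 0.651
R_after = 1 − (1 − 0.651)^3 = 0.957
ΔR = 0.957 − 0.651 = 0.306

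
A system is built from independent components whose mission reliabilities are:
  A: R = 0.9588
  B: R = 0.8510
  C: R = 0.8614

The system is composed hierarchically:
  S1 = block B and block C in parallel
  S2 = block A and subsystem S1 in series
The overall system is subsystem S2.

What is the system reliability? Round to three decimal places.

Parallel (B and C): 1 − (1 − 0.85100)(1 − 0.86140) = 0.97935
Series (A and [0.97935]): 0.95880 × 0.97935 = 0.939

0.939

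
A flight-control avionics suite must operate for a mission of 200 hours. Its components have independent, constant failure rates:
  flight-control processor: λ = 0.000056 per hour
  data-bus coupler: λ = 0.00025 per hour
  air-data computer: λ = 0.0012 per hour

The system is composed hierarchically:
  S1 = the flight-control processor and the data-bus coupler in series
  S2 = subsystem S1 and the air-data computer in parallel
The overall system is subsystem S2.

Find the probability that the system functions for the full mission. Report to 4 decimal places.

R(flight-control processor) = exp(−0.000056 × 200) = 0.988862
R(data-bus coupler) = exp(−0.00025 × 200) = 0.951229
R(air-data computer) = exp(−0.0012 × 200) = 0.786628
Series (flight-control processor and data-bus coupler): 0.988862 × 0.951229 = 0.940634
Parallel ([0.940634] and air-data computer): 1 − (1 − 0.940634)(1 − 0.786628) = 0.9873

0.9873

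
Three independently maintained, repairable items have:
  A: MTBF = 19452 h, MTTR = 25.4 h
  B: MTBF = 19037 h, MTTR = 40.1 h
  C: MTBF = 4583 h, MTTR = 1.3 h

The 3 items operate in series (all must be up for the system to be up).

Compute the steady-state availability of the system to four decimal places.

A(A) = MTBF/(MTBF+MTTR) = 19452/(19452+25.4) = 0.998696
A(B) = MTBF/(MTBF+MTTR) = 19037/(19037+40.1) = 0.997898
A(C) = MTBF/(MTBF+MTTR) = 4583/(4583+1.3) = 0.999716
Series availability: 0.998696 × 0.997898 × 0.999716 = 0.9963

0.9963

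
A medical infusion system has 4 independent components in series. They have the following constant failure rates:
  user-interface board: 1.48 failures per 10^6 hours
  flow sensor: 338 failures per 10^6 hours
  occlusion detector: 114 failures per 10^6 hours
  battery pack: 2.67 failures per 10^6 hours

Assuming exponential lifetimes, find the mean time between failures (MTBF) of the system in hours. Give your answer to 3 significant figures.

2190

Series of exponential components: λ_sys = Σ λ_i
λ_sys = 0.00000148 + 0.000338 + 0.000114 + 0.00000267 = 4.5615e-04 /h
MTBF = 1 / λ_sys = 2190 h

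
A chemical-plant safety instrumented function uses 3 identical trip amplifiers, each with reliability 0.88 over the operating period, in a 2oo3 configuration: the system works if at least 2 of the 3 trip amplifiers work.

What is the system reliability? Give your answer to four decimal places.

R = Σ_{i=2}^{3} C(3,i) p^i (1−p)^{3−i} with p = 0.88
C(3,2)·0.88^2·0.12^1 = 0.278784
C(3,3)·0.88^3·0.12^0 = 0.681472
Sum = 0.9603

0.9603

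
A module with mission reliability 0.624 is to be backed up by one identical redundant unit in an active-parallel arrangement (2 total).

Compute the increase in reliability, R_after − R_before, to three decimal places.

0.235

R_before = 0.624
R_after = 1 − (1 − 0.624)^2 = 0.859
ΔR = 0.859 − 0.624 = 0.235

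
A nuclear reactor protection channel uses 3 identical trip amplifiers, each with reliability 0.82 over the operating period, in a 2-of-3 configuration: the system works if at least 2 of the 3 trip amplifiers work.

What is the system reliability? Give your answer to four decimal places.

R = Σ_{i=2}^{3} C(3,i) p^i (1−p)^{3−i} with p = 0.82
C(3,2)·0.82^2·0.18^1 = 0.363096
C(3,3)·0.82^3·0.18^0 = 0.551368
Sum = 0.9145

0.9145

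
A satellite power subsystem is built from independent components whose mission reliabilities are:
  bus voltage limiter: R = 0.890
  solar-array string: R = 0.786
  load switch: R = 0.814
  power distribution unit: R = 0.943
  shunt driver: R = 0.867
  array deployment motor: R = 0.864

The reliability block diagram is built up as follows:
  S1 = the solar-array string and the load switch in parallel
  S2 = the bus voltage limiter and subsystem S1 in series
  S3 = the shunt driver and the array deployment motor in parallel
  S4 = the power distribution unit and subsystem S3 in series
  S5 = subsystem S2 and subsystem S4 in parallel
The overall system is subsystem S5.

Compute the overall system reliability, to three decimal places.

Parallel (solar-array string and load switch): 1 − (1 − 0.78600)(1 − 0.81400) = 0.96020
Series (bus voltage limiter and [0.96020]): 0.89000 × 0.96020 = 0.85458
Parallel (shunt driver and array deployment motor): 1 − (1 − 0.86700)(1 − 0.86400) = 0.98191
Series (power distribution unit and [0.98191]): 0.94300 × 0.98191 = 0.92594
Parallel ([0.85458] and [0.92594]): 1 − (1 − 0.85458)(1 − 0.92594) = 0.989

0.989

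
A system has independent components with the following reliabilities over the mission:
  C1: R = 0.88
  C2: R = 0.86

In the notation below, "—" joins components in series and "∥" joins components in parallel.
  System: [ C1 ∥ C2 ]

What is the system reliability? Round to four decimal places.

0.9832

Parallel (C1 and C2): 1 − (1 − 0.880000)(1 − 0.860000) = 0.9832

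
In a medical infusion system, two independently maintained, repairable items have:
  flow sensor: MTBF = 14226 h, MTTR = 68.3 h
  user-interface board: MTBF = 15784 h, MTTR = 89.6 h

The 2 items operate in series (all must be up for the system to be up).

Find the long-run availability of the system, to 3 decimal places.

A(flow sensor) = MTBF/(MTBF+MTTR) = 14226/(14226+68.3) = 0.995222
A(user-interface board) = MTBF/(MTBF+MTTR) = 15784/(15784+89.6) = 0.994355
Series availability: 0.995222 × 0.994355 = 0.990

0.990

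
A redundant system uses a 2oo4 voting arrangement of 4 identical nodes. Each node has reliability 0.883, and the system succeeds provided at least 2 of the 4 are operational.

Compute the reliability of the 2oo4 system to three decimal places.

0.994

R = Σ_{i=2}^{4} C(4,i) p^i (1−p)^{4−i} with p = 0.883
C(4,2)·0.883^2·0.117^2 = 0.06404
C(4,3)·0.883^3·0.117^1 = 0.32220
C(4,4)·0.883^4·0.117^0 = 0.60791
Sum = 0.994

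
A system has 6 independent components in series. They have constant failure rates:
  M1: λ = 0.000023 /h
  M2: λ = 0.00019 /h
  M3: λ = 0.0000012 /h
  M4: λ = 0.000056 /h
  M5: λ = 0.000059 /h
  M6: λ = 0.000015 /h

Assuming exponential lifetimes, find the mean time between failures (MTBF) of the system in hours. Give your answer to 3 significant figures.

Series of exponential components: λ_sys = Σ λ_i
λ_sys = 0.000023 + 0.00019 + 0.0000012 + 0.000056 + 0.000059 + 0.000015 = 3.4420e-04 /h
MTBF = 1 / λ_sys = 2910 h

2910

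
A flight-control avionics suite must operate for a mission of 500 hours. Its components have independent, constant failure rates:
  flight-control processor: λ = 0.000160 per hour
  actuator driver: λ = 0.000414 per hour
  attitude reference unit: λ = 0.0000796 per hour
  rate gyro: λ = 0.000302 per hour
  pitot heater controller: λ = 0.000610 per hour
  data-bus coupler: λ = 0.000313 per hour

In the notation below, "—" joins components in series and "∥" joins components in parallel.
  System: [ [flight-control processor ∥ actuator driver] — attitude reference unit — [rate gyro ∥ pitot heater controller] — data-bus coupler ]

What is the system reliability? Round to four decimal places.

R(flight-control processor) = exp(−0.000160 × 500) = 0.923116
R(actuator driver) = exp(−0.000414 × 500) = 0.813020
R(attitude reference unit) = exp(−0.0000796 × 500) = 0.960982
R(rate gyro) = exp(−0.000302 × 500) = 0.859848
R(pitot heater controller) = exp(−0.000610 × 500) = 0.737123
R(data-bus coupler) = exp(−0.000313 × 500) = 0.855132
Parallel (flight-control processor and actuator driver): 1 − (1 − 0.923116)(1 − 0.813020) = 0.985624
Parallel (rate gyro and pitot heater controller): 1 − (1 − 0.859848)(1 − 0.737123) = 0.963157
Series ([0.985624], attitude reference unit, [0.963157], and data-bus coupler): 0.985624 × 0.960982 × 0.963157 × 0.855132 = 0.7801

0.7801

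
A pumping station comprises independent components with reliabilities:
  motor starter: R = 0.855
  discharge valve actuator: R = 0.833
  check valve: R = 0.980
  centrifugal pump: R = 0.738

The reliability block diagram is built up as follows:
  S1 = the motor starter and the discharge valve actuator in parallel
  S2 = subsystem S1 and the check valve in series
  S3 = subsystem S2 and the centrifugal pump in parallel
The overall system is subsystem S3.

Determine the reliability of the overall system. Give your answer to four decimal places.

Parallel (motor starter and discharge valve actuator): 1 − (1 − 0.855000)(1 − 0.833000) = 0.975785
Series ([0.975785] and check valve): 0.975785 × 0.980000 = 0.956269
Parallel ([0.956269] and centrifugal pump): 1 − (1 − 0.956269)(1 − 0.738000) = 0.9885

0.9885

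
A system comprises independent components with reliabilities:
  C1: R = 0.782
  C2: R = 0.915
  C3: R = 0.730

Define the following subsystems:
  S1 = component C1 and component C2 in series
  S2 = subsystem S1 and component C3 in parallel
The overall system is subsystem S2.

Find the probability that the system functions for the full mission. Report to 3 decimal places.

0.923

Series (C1 and C2): 0.78200 × 0.91500 = 0.71553
Parallel ([0.71553] and C3): 1 − (1 − 0.71553)(1 − 0.73000) = 0.923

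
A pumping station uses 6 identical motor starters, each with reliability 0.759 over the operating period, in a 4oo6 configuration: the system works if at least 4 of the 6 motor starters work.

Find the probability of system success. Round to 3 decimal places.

R = Σ_{i=4}^{6} C(6,i) p^i (1−p)^{6−i} with p = 0.759
C(6,4)·0.759^4·0.241^2 = 0.28913
C(6,5)·0.759^5·0.241^1 = 0.36423
C(6,6)·0.759^6·0.241^0 = 0.19118
Sum = 0.845

0.845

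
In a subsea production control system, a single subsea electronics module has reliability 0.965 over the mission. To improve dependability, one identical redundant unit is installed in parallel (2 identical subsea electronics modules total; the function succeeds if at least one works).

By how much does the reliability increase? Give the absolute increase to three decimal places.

R_before = 0.965
R_after = 1 − (1 − 0.965)^2 = 0.999
ΔR = 0.999 − 0.965 = 0.034

0.034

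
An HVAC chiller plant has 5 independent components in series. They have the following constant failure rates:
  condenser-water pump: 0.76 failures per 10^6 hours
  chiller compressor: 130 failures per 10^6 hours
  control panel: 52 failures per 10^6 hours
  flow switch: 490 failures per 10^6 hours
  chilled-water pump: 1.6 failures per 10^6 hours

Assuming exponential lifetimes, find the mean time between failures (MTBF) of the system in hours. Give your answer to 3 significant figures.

1480

Series of exponential components: λ_sys = Σ λ_i
λ_sys = 0.00000076 + 0.00013 + 0.000052 + 0.00049 + 0.0000016 = 6.7436e-04 /h
MTBF = 1 / λ_sys = 1480 h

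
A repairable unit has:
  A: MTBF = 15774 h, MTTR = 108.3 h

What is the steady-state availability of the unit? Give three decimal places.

A(A) = MTBF/(MTBF+MTTR) = 15774/(15774+108.3) = 0.993

0.993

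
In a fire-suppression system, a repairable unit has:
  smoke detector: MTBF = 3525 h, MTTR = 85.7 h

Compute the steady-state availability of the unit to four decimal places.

A(smoke detector) = MTBF/(MTBF+MTTR) = 3525/(3525+85.7) = 0.9763

0.9763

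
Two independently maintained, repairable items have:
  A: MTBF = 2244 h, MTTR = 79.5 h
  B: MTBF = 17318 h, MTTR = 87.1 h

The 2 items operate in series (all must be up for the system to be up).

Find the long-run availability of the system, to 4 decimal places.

0.9610

A(A) = MTBF/(MTBF+MTTR) = 2244/(2244+79.5) = 0.965784
A(B) = MTBF/(MTBF+MTTR) = 17318/(17318+87.1) = 0.994996
Series availability: 0.965784 × 0.994996 = 0.9610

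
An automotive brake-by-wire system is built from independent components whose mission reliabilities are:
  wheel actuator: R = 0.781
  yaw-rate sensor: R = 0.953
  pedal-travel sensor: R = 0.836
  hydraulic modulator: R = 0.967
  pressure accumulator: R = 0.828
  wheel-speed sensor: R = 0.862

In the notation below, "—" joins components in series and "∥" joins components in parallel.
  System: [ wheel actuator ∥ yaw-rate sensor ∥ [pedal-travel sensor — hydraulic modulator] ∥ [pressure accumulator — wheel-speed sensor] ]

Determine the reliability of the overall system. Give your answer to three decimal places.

Series (pedal-travel sensor and hydraulic modulator): 0.83600 × 0.96700 = 0.80841
Series (pressure accumulator and wheel-speed sensor): 0.82800 × 0.86200 = 0.71374
Parallel (wheel actuator, yaw-rate sensor, [0.80841], and [0.71374]): 1 − (1 − 0.78100)(1 − 0.95300)(1 − 0.80841)(1 − 0.71374) = 0.999

0.999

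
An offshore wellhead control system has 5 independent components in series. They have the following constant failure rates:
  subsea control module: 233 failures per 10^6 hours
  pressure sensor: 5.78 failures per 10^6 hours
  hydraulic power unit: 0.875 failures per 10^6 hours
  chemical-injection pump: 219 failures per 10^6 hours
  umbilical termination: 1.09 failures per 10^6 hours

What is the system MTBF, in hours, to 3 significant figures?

2180

Series of exponential components: λ_sys = Σ λ_i
λ_sys = 0.000233 + 0.00000578 + 0.000000875 + 0.000219 + 0.00000109 = 4.5975e-04 /h
MTBF = 1 / λ_sys = 2180 h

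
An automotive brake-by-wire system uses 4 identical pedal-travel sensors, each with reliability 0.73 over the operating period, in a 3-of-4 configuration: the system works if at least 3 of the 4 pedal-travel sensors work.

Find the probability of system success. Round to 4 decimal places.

0.7041

R = Σ_{i=3}^{4} C(4,i) p^i (1−p)^{4−i} with p = 0.73
C(4,3)·0.73^3·0.27^1 = 0.420138
C(4,4)·0.73^4·0.27^0 = 0.283982
Sum = 0.7041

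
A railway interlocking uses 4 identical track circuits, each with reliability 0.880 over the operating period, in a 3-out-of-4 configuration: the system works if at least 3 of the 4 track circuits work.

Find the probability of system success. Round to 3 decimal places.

R = Σ_{i=3}^{4} C(4,i) p^i (1−p)^{4−i} with p = 0.880
C(4,3)·0.880^3·0.120^1 = 0.32711
C(4,4)·0.880^4·0.120^0 = 0.59970
Sum = 0.927

0.927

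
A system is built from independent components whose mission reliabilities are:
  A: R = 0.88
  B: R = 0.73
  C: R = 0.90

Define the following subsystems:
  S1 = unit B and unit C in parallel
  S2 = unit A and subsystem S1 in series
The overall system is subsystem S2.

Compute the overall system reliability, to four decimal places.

Parallel (B and C): 1 − (1 − 0.730000)(1 − 0.900000) = 0.973000
Series (A and [0.973000]): 0.880000 × 0.973000 = 0.8562

0.8562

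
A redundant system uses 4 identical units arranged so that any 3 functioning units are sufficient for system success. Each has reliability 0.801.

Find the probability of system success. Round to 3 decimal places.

0.821

R = Σ_{i=3}^{4} C(4,i) p^i (1−p)^{4−i} with p = 0.801
C(4,3)·0.801^3·0.199^1 = 0.40908
C(4,4)·0.801^4·0.199^0 = 0.41165
Sum = 0.821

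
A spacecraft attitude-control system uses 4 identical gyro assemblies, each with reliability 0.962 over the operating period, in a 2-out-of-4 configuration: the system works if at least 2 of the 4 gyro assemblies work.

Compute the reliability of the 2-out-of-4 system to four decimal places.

R = Σ_{i=2}^{4} C(4,i) p^i (1−p)^{4−i} with p = 0.962
C(4,2)·0.962^2·0.038^2 = 0.008018
C(4,3)·0.962^3·0.038^1 = 0.135322
C(4,4)·0.962^4·0.038^0 = 0.856447
Sum = 0.9998

0.9998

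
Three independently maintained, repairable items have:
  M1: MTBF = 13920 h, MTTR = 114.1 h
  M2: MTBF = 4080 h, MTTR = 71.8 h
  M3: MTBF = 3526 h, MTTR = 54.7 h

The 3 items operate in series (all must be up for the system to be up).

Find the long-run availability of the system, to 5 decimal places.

0.95983

A(M1) = MTBF/(MTBF+MTTR) = 13920/(13920+114.1) = 0.991870
A(M2) = MTBF/(MTBF+MTTR) = 4080/(4080+71.8) = 0.982706
A(M3) = MTBF/(MTBF+MTTR) = 3526/(3526+54.7) = 0.984724
Series availability: 0.991870 × 0.982706 × 0.984724 = 0.95983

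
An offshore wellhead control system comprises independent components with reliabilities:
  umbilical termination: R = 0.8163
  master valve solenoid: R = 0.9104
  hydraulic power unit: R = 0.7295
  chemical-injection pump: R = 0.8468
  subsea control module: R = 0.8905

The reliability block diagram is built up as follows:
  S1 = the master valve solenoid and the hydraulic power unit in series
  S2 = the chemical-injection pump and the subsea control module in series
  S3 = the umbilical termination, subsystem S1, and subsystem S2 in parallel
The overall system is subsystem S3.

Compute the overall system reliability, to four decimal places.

Series (master valve solenoid and hydraulic power unit): 0.910400 × 0.729500 = 0.664137
Series (chemical-injection pump and subsea control module): 0.846800 × 0.890500 = 0.754075
Parallel (umbilical termination, [0.664137], and [0.754075]): 1 − (1 − 0.816300)(1 − 0.664137)(1 − 0.754075) = 0.9848

0.9848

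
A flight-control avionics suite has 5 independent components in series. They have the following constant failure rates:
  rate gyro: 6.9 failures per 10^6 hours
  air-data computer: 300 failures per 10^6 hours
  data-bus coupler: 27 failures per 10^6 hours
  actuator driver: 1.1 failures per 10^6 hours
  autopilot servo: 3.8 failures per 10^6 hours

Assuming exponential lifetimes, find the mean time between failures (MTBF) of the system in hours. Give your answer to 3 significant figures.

2950

Series of exponential components: λ_sys = Σ λ_i
λ_sys = 0.0000069 + 0.00030 + 0.000027 + 0.0000011 + 0.0000038 = 3.3880e-04 /h
MTBF = 1 / λ_sys = 2950 h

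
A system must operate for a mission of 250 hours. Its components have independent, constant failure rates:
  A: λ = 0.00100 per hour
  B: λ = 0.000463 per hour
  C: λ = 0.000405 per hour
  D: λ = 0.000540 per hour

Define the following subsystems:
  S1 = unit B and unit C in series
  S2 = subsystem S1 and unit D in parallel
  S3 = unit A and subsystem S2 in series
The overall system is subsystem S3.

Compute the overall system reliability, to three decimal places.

0.760

R(A) = exp(−0.00100 × 250) = 0.77880
R(B) = exp(−0.000463 × 250) = 0.89070
R(C) = exp(−0.000405 × 250) = 0.90371
R(D) = exp(−0.000540 × 250) = 0.87372
Series (B and C): 0.89070 × 0.90371 = 0.80493
Parallel ([0.80493] and D): 1 − (1 − 0.80493)(1 − 0.87372) = 0.97537
Series (A and [0.97537]): 0.77880 × 0.97537 = 0.760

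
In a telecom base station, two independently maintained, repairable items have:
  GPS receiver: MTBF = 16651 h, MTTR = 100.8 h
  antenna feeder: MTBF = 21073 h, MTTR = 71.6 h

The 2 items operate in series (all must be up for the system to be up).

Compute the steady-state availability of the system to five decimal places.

0.99062

A(GPS receiver) = MTBF/(MTBF+MTTR) = 16651/(16651+100.8) = 0.993983
A(antenna feeder) = MTBF/(MTBF+MTTR) = 21073/(21073+71.6) = 0.996614
Series availability: 0.993983 × 0.996614 = 0.99062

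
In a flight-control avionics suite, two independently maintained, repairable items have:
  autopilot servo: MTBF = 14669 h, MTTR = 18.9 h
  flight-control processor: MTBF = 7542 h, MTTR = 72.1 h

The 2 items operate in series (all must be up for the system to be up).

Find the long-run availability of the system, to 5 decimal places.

0.98926

A(autopilot servo) = MTBF/(MTBF+MTTR) = 14669/(14669+18.9) = 0.998713
A(flight-control processor) = MTBF/(MTBF+MTTR) = 7542/(7542+72.1) = 0.990531
Series availability: 0.998713 × 0.990531 = 0.98926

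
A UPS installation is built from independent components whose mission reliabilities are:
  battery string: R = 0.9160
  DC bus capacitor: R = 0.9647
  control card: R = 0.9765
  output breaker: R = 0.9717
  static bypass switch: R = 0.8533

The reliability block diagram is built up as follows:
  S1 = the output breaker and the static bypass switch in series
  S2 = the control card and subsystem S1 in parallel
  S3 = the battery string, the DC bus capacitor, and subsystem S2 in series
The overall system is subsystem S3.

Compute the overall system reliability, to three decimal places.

0.880

Series (output breaker and static bypass switch): 0.97170 × 0.85330 = 0.82915
Parallel (control card and [0.82915]): 1 − (1 − 0.97650)(1 − 0.82915) = 0.99599
Series (battery string, DC bus capacitor, and [0.99599]): 0.91600 × 0.96470 × 0.99599 = 0.880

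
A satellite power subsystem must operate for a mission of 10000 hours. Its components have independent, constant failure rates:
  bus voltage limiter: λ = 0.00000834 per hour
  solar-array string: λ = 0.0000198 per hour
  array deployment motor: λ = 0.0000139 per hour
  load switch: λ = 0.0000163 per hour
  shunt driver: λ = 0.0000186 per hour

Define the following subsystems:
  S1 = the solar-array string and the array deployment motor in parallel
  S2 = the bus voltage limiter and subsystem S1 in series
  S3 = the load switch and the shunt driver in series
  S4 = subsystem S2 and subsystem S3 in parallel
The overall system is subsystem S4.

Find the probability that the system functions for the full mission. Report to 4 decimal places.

0.9701

R(bus voltage limiter) = exp(−0.00000834 × 10000) = 0.919983
R(solar-array string) = exp(−0.0000198 × 10000) = 0.820370
R(array deployment motor) = exp(−0.0000139 × 10000) = 0.870228
R(load switch) = exp(−0.0000163 × 10000) = 0.849591
R(shunt driver) = exp(−0.0000186 × 10000) = 0.830274
Parallel (solar-array string and array deployment motor): 1 − (1 − 0.820370)(1 − 0.870228) = 0.976689
Series (bus voltage limiter and [0.976689]): 0.919983 × 0.976689 = 0.898537
Series (load switch and shunt driver): 0.849591 × 0.830274 = 0.705393
Parallel ([0.898537] and [0.705393]): 1 − (1 − 0.898537)(1 − 0.705393) = 0.9701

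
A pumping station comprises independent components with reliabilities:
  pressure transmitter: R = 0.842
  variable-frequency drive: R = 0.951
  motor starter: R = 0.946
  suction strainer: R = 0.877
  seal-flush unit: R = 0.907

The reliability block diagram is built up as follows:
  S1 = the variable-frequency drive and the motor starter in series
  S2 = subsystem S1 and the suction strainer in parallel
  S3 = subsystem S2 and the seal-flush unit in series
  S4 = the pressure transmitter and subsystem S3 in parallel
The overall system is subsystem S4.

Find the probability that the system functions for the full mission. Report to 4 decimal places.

Series (variable-frequency drive and motor starter): 0.951000 × 0.946000 = 0.899646
Parallel ([0.899646] and suction strainer): 1 − (1 − 0.899646)(1 − 0.877000) = 0.987656
Series ([0.987656] and seal-flush unit): 0.987656 × 0.907000 = 0.895804
Parallel (pressure transmitter and [0.895804]): 1 − (1 − 0.842000)(1 − 0.895804) = 0.9835

0.9835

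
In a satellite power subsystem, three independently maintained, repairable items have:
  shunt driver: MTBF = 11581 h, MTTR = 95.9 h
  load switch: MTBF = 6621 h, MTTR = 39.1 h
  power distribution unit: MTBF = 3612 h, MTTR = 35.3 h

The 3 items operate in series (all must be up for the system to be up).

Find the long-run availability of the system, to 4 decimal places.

A(shunt driver) = MTBF/(MTBF+MTTR) = 11581/(11581+95.9) = 0.991787
A(load switch) = MTBF/(MTBF+MTTR) = 6621/(6621+39.1) = 0.994129
A(power distribution unit) = MTBF/(MTBF+MTTR) = 3612/(3612+35.3) = 0.990322
Series availability: 0.991787 × 0.994129 × 0.990322 = 0.9764

0.9764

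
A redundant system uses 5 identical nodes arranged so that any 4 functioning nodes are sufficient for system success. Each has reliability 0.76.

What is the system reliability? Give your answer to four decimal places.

0.6539

R = Σ_{i=4}^{5} C(5,i) p^i (1−p)^{5−i} with p = 0.76
C(5,4)·0.76^4·0.24^1 = 0.400346
C(5,5)·0.76^5·0.24^0 = 0.253553
Sum = 0.6539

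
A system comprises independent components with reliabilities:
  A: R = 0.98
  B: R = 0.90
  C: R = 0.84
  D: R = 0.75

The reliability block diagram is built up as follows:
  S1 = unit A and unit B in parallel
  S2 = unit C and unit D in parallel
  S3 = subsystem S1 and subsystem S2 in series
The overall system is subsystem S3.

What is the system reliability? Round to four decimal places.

0.9581

Parallel (A and B): 1 − (1 − 0.980000)(1 − 0.900000) = 0.998000
Parallel (C and D): 1 − (1 − 0.840000)(1 − 0.750000) = 0.960000
Series ([0.998000] and [0.960000]): 0.998000 × 0.960000 = 0.9581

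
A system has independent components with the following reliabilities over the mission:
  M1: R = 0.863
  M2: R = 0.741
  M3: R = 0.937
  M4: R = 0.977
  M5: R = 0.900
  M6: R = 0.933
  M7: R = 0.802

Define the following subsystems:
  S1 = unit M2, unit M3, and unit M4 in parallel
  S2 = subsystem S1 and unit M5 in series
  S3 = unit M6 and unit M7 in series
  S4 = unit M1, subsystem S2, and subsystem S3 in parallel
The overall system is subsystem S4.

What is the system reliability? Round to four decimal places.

0.9965

Parallel (M2, M3, and M4): 1 − (1 − 0.741000)(1 − 0.937000)(1 − 0.977000) = 0.999625
Series ([0.999625] and M5): 0.999625 × 0.900000 = 0.899663
Series (M6 and M7): 0.933000 × 0.802000 = 0.748266
Parallel (M1, [0.899663], and [0.748266]): 1 − (1 − 0.863000)(1 − 0.899663)(1 − 0.748266) = 0.9965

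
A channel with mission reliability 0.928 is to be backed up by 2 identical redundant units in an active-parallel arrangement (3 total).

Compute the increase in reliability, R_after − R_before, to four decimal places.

0.0716

R_before = 0.928
R_after = 1 − (1 − 0.928)^3 = 0.9996
ΔR = 0.9996 − 0.928 = 0.0716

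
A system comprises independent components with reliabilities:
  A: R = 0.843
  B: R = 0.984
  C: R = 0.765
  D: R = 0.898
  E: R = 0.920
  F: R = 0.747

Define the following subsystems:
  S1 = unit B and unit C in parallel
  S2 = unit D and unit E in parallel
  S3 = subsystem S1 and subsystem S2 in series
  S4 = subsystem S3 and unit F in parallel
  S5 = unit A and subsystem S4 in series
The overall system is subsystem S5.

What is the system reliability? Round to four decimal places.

Parallel (B and C): 1 − (1 − 0.984000)(1 − 0.765000) = 0.996240
Parallel (D and E): 1 − (1 − 0.898000)(1 − 0.920000) = 0.991840
Series ([0.996240] and [0.991840]): 0.996240 × 0.991840 = 0.988111
Parallel ([0.988111] and F): 1 − (1 − 0.988111)(1 − 0.747000) = 0.996992
Series (A and [0.996992]): 0.843000 × 0.996992 = 0.8405

0.8405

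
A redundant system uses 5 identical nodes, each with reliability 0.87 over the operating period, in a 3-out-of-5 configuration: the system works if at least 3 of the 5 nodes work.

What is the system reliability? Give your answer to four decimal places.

0.9821

R = Σ_{i=3}^{5} C(5,i) p^i (1−p)^{5−i} with p = 0.87
C(5,3)·0.87^3·0.13^2 = 0.111287
C(5,4)·0.87^4·0.13^1 = 0.372383
C(5,5)·0.87^5·0.13^0 = 0.498421
Sum = 0.9821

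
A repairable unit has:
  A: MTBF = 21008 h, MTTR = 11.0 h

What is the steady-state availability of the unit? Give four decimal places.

A(A) = MTBF/(MTBF+MTTR) = 21008/(21008+11.0) = 0.9995

0.9995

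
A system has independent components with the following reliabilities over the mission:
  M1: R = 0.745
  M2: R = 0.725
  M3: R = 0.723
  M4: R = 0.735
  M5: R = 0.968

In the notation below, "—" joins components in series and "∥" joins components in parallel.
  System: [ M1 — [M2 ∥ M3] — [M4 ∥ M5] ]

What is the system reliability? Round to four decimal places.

Parallel (M2 and M3): 1 − (1 − 0.725000)(1 − 0.723000) = 0.923825
Parallel (M4 and M5): 1 − (1 − 0.735000)(1 − 0.968000) = 0.991520
Series (M1, [0.923825], and [0.991520]): 0.745000 × 0.923825 × 0.991520 = 0.6824

0.6824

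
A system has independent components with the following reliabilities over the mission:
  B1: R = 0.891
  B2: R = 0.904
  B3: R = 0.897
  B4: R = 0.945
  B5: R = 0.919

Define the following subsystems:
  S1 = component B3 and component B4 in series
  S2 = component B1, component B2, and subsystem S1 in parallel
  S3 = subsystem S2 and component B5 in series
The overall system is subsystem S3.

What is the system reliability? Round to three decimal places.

Series (B3 and B4): 0.89700 × 0.94500 = 0.84767
Parallel (B1, B2, and [0.84767]): 1 − (1 − 0.89100)(1 − 0.90400)(1 − 0.84767) = 0.99841
Series ([0.99841] and B5): 0.99841 × 0.91900 = 0.918

0.918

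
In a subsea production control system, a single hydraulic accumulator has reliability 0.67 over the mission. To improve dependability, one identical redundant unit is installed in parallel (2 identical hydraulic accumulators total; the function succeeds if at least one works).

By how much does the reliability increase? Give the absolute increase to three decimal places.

R_before = 0.67
R_after = 1 − (1 − 0.67)^2 = 0.891
ΔR = 0.891 − 0.67 = 0.221

0.221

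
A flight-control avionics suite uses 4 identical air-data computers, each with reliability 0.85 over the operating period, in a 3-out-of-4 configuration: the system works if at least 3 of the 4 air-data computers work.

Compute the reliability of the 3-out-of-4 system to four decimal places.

R = Σ_{i=3}^{4} C(4,i) p^i (1−p)^{4−i} with p = 0.85
C(4,3)·0.85^3·0.15^1 = 0.368475
C(4,4)·0.85^4·0.15^0 = 0.522006
Sum = 0.8905

0.8905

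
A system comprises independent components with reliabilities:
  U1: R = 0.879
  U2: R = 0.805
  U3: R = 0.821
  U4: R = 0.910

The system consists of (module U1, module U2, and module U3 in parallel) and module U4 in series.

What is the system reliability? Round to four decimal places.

0.9062

Parallel (U1, U2, and U3): 1 − (1 − 0.879000)(1 − 0.805000)(1 − 0.821000) = 0.995776
Series ([0.995776] and U4): 0.995776 × 0.910000 = 0.9062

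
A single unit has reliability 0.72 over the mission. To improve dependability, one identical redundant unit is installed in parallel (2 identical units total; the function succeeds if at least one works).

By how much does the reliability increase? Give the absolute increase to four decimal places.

R_before = 0.72
R_after = 1 − (1 − 0.72)^2 = 0.9216
ΔR = 0.9216 − 0.72 = 0.2016

0.2016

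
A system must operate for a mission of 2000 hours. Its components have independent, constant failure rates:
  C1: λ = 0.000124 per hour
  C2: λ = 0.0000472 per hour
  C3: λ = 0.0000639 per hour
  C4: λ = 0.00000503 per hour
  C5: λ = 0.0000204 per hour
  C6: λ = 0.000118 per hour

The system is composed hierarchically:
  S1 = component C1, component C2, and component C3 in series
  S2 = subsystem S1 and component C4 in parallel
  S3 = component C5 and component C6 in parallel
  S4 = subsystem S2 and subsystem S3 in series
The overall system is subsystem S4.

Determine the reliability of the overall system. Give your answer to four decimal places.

R(C1) = exp(−0.000124 × 2000) = 0.780360
R(C2) = exp(−0.0000472 × 2000) = 0.909919
R(C3) = exp(−0.0000639 × 2000) = 0.880029
R(C4) = exp(−0.00000503 × 2000) = 0.989990
R(C5) = exp(−0.0000204 × 2000) = 0.960021
R(C6) = exp(−0.000118 × 2000) = 0.789781
Series (C1, C2, and C3): 0.780360 × 0.909919 × 0.880029 = 0.624877
Parallel ([0.624877] and C4): 1 − (1 − 0.624877)(1 − 0.989990) = 0.996245
Parallel (C5 and C6): 1 − (1 − 0.960021)(1 − 0.789781) = 0.991596
Series ([0.996245] and [0.991596]): 0.996245 × 0.991596 = 0.9879

0.9879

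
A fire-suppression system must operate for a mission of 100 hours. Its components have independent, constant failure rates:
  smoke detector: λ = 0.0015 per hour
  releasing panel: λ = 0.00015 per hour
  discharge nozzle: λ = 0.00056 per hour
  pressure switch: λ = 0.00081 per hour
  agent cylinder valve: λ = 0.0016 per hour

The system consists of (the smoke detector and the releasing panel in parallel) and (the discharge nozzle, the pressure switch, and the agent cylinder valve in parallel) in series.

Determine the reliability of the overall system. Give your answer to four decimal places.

0.9973

R(smoke detector) = exp(−0.0015 × 100) = 0.860708
R(releasing panel) = exp(−0.00015 × 100) = 0.985112
R(discharge nozzle) = exp(−0.00056 × 100) = 0.945539
R(pressure switch) = exp(−0.00081 × 100) = 0.922194
R(agent cylinder valve) = exp(−0.0016 × 100) = 0.852144
Parallel (smoke detector and releasing panel): 1 − (1 − 0.860708)(1 − 0.985112) = 0.997926
Parallel (discharge nozzle, pressure switch, and agent cylinder valve): 1 − (1 − 0.945539)(1 − 0.922194)(1 − 0.852144) = 0.999373
Series ([0.997926] and [0.999373]): 0.997926 × 0.999373 = 0.9973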